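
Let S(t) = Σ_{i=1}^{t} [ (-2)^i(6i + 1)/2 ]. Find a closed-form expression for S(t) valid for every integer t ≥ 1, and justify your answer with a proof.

We claim S(t) = (-2)^t(2t + 1) - 1 for all t ≥ 1.
For the base case t = 1: S(1) = -7, and the closed form gives -7. They agree.
Inductive step: suppose the statement holds for some i ≥ 1, so S(i) = (-2)^i(2i + 1) - 1.
Then S(i+1) = S(i) + ((-2)^i(-6i - 7)) = ((-2)^i(2i + 1) - 1) + ((-2)^i(-6i - 7)).
Simplifying, S(i+1) = -4(-2)^i·i - 6(-2)^i - 1 = (-2)^(i+1)(2(i+1) + 1) - 1,
which is the closed form with t = i+1.
Hence, by induction on t, the claim holds for every t ≥ 1.

S(t) = (-2)^t(2t + 1) - 1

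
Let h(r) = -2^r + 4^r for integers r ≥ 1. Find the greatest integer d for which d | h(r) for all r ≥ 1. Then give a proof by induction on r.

d = 2

Computing the first values: h(1) = 2 and h(2) = 12; gcd(2, 12) = 2, so d ≤ 2.
We prove 2 | -2^r + 4^r for all r ≥ 1 by induction on r.
Base step (r = 1): h(1) = 2 = 2·(1), so 2 | h(1).
Suppose the result is true for r = i, i.e. 2 | h(i). Then
4^{i+1} − 2^{i+1} = 4·4^i − 2·2^i = 4·(4^i − 2^i) + (2)·2^i. The first term is divisible by 2 by the inductive hypothesis, and the second term (2)·2^i is divisible by 2 since 2 | 2. Hence 2 | h(i+1).
Hence, by induction on r, the claim holds for every r ≥ 1.
Therefore the largest such d is 2.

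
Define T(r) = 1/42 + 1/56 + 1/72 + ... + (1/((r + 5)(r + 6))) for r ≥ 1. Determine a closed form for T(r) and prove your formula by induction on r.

T(r) = r/(6(r + 6))

We claim T(r) = r/(6(r + 6)) for all r ≥ 1.
When r = 1: T(1) = 1/42, and the closed form gives 1/42. They agree.
Inductive step: assume the claim holds for r = m, so T(m) = m/(6(m + 6)).
Then T(m+1) = T(m) + (1/((m + 6)(m + 7))) = (m/(6(m + 6))) + (1/((m + 6)(m + 7))).
Simplifying, T(m+1) = (m + 1)/(6(m + 7)) = (m+1)/(6((m+1) + 6)),
which is the closed form with r = m+1.
By the principle of mathematical induction, the result holds for all r ≥ 1.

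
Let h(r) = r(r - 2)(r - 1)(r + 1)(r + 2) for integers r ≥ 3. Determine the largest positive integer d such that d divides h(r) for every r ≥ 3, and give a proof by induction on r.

d = 120

Computing the first values: h(3) = 120 and h(4) = 720; gcd(120, 720) = 120, so d ≤ 120.
We prove 120 | r(r - 2)(r - 1)(r + 1)(r + 2) for all r ≥ 3 by induction on r.
For the base case r = 3: h(3) = 120 = 120·(1), so 120 | h(3).
Suppose the result is true for r = j, i.e. 120 | h(j). Then
h(j+1) − h(j) = (j-1)·j·(j+1)·(j+2)·(j+3) − (j-2)·(j-1)·j·(j+1)·(j+2) = (j-1)·j·(j+1)·(j+2)·[(j+3) − (j-2)] = 5·(j-1)·j·(j+1)·(j+2). The product of 4 consecutive integers is divisible by (4)! = 24, so h(j+1) − h(j) is divisible by 5·24 = 120. By the inductive hypothesis 120 | h(j), hence 120 | h(j+1).
By induction, the statement is established for all r ≥ 3.
Therefore the largest such d is 120.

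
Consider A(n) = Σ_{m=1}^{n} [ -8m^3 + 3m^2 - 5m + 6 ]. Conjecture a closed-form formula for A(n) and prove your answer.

A(n) = -n(2n^3 + 3n^2 + 3n - 4)

We claim A(n) = -n(2n^3 + 3n^2 + 3n - 4) for all n ≥ 1.
Base case (n = 1): A(1) = -4, and the closed form gives -4. They agree.
Inductive step: suppose the statement holds for some m ≥ 1, so A(m) = m(-2m^3 - 3m^2 - 3m + 4).
Then A(m+1) = A(m) + (-8m^3 - 21m^2 - 23m - 4) = (m(-2m^3 - 3m^2 - 3m + 4)) + (-8m^3 - 21m^2 - 23m - 4).
Simplifying, A(m+1) = -(m + 1)(2m^3 + 9m^2 + 15m + 4) = -(m+1)(2(m+1)^3 + 3(m+1)^2 + 3(m+1) - 4),
which is the closed form with n = m+1.
By the principle of mathematical induction, the result holds for all n ≥ 1.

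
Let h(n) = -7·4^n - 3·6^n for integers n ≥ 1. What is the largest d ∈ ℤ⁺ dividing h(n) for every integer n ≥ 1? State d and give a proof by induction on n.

Computing the first values: h(1) = -46 and h(2) = -220; gcd(-46, -220) = 2, so d ≤ 2.
We prove 2 | -7·4^n - 3·6^n for all n ≥ 1 by induction on n.
Base case (n = 1): h(1) = -46 = 2·(-23), so 2 | h(1).
Inductive step: assume the claim holds for n = i, i.e. 2 | h(i). Then
h(i+1) − 6·h(i) = (-7·4^(i+1) - 3·6^(i+1)) − 6·(-7·4^i - 3·6^i) = (-7)·4^i·(4 − 6) = (14)·4^i. Since 2 | h(i) by the inductive hypothesis, 2 | 6·h(i); and 2 | 14 since 14 = 2·7. Therefore 2 | h(i+1).
This completes the induction.
Therefore the largest such d is 2.

d = 2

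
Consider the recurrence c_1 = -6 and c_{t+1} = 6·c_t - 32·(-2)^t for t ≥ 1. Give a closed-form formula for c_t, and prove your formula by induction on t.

c_t = (-2)^(t + 2) + 2·6^(t - 1)

Computing the first terms: c_1 = -6, c_2 = 28, c_3 = 40. This suggests c_t = (-2)^(t + 2) + 2·6^(t - 1).
For the base case t = 1: the formula gives -6 = -6 = c_1.
Inductive step: assume the claim holds for t = m, so c_m = (-2)^(m + 2) + 2·6^(m - 1).
Then c_{m+1} = 6·c_m - 32·(-2)^m = 6·((-2)^(m + 2) + 2·6^(m - 1)) - 32·(-2)^m = (-2)^(m + 3) + 2·6^m = (-2)^((m+1) + 2) + 2·6^((m+1) - 1),
which is the claimed formula at t = m+1.
By induction, the statement is established for all t ≥ 1.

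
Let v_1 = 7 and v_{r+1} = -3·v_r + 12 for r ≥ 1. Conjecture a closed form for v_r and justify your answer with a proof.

v_r = 4(-3)^(r - 1) + 3

Computing the first terms: v_1 = 7, v_2 = -9, v_3 = 39. This suggests v_r = 4(-3)^(r - 1) + 3.
Base case (r = 1): the formula gives 7 = 7 = v_1.
Suppose the result is true for r = m, so v_m = 4(-3)^(m - 1) + 3.
Then v_{m+1} = -3·v_m + 12 = -3·(4(-3)^(m - 1) + 3) + 12 = 4(-3)^m + 3 = 4(-3)^((m+1) - 1) + 3,
which is the claimed formula at r = m+1.
This completes the induction.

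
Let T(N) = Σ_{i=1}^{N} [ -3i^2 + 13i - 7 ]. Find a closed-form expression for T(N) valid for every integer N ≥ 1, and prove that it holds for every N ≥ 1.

T(N) = -N(N^2 - 5N + 1)

We claim T(N) = -N(N^2 - 5N + 1) for all N ≥ 1.
When N = 1: T(1) = 3, and the closed form gives 3. They agree.
For the inductive step, assume it holds for an arbitrary i ≥ 1, so T(i) = i(-i^2 + 5i - 1).
Then T(i+1) = T(i) + (-3i^2 + 7i + 3) = (i(-i^2 + 5i - 1)) + (-3i^2 + 7i + 3).
Simplifying, T(i+1) = -(i + 1)(i^2 - 3i - 3) = -(i+1)((i+1)^2 - 5(i+1) + 1),
which is the closed form with N = i+1.
By induction, the statement is established for all N ≥ 1.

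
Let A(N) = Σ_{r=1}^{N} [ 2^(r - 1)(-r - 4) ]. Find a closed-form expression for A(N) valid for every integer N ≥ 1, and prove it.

A(N) = -2^N(N + 3) + 3

We claim A(N) = -2^N(N + 3) + 3 for all N ≥ 1.
Base step (N = 1): A(1) = -5, and the closed form gives -5. They agree.
Suppose the result is true for N = r, so A(r) = -2^r(r + 3) + 3.
Then A(r+1) = A(r) + (2^r(-r - 5)) = (-2^r(r + 3) + 3) + (2^r(-r - 5)).
Simplifying, A(r+1) = -2^(r + 1)r - 2^(r + 3) + 3 = -2^(r+1)((r+1) + 3) + 3,
which is the closed form with N = r+1.
This completes the induction.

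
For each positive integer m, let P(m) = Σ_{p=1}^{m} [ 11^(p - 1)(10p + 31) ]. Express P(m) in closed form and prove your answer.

P(m) = 11^m(m + 3) - 3

We claim P(m) = 11^m(m + 3) - 3 for all m ≥ 1.
For the base case m = 1: P(1) = 41, and the closed form gives 41. They agree.
Inductive step: suppose the statement holds for some p ≥ 1, so P(p) = 11^p(p + 3) - 3.
Then P(p+1) = P(p) + (11^p(10p + 41)) = (11^p(p + 3) - 3) + (11^p(10p + 41)).
Simplifying, P(p+1) = 11·11^p·p + 44·11^p - 3 = 11^(p+1)((p+1) + 3) - 3,
which is the closed form with m = p+1.
By induction, the statement is established for all m ≥ 1.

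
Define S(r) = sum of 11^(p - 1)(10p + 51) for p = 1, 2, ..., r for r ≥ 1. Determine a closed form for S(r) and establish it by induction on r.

We claim S(r) = 11^r(r + 5) - 5 for all r ≥ 1.
Base step (r = 1): S(1) = 61, and the closed form gives 61. They agree.
Inductive step: assume the claim holds for r = p, so S(p) = 11^p(p + 5) - 5.
Then S(p+1) = S(p) + (11^p(10p + 61)) = (11^p(p + 5) - 5) + (11^p(10p + 61)).
Simplifying, S(p+1) = 11·11^p·p + 66·11^p - 5 = 11^(p+1)((p+1) + 5) - 5,
which is the closed form with r = p+1.
By induction, the statement is established for all r ≥ 1.

S(r) = 11^r(r + 5) - 5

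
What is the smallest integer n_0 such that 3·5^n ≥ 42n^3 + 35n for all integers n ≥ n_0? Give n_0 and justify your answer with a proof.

n_0 = 5

At n = 4: 1875 < 2828, so the inequality fails and n_0 ≥ 5. We prove 3·5^n ≥ 42n^3 + 35n for all n ≥ 5.
Base case (n = 5): 3·5^n = 9375 and 42n^3 + 35n = 5425, so 9375 ≥ 5425.
Inductive step: suppose the statement holds for some p ≥ 5, so 3·5^p ≥ 42p^3 + 35p.
Then 3·5^(p + 1) = 5·(3·5^p) ≥ 5·(42p^3 + 35p).
Also, for p ≥ 5 we have 5·(42p^3 + 35p) ≥ 42(p+1)^3 + 35(p+1), since 5·(42p^3 + 35p) − (42(p+1)^3 + 35(p+1)) = 168p^3 - 126p^2 + 14p - 77, which is nonnegative for all p ≥ 5.
Combining, 3·5^(p + 1) ≥ 42(p+1)^3 + 35(p+1).
By induction, the statement is established for all n ≥ 5.
Hence the smallest such n_0 is 5.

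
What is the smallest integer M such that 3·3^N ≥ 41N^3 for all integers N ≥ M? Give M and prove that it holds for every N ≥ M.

M = 9

At N = 8: 19683 < 20992, so the inequality fails and M ≥ 9. We prove 3·3^N ≥ 41N^3 for all N ≥ 9.
For the base case N = 9: 3·3^N = 59049 and 41N^3 = 29889, so 59049 ≥ 29889.
For the inductive step, assume it holds for an arbitrary k ≥ 9, so 3·3^k ≥ 41k^3.
Then 3·3^(k + 1) = 3·(3·3^k) ≥ 3·(41k^3).
Also, for k ≥ 9 we have 3·(41k^3) ≥ 41(k+1)^3, since 3 ≥ (1 + 1/k)^3 for all k ≥ 9.
Combining, 3·3^(k + 1) ≥ 41(k+1)^3.
This completes the induction.
Hence the smallest such M is 9.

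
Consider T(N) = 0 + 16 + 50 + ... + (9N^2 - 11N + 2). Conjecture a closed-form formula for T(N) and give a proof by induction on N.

We claim T(N) = N(N - 1)(3N + 2) for all N ≥ 1.
Base step (N = 1): T(1) = 0, and the closed form gives 0. They agree.
For the inductive step, assume it holds for an arbitrary k ≥ 1, so T(k) = k(3k^2 - k - 2).
Then T(k+1) = T(k) + (k(9k + 7)) = (k(3k^2 - k - 2)) + (k(9k + 7)).
Simplifying, T(k+1) = k(k + 1)(3k + 5) = (k+1)((k+1) - 1)(3(k+1) + 2),
which is the closed form with N = k+1.
This completes the induction.

T(N) = N(N - 1)(3N + 2)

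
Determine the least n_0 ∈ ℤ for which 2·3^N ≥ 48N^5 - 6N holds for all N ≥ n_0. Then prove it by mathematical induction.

n_0 = 16

At N = 15: 28697814 < 36449910, so the inequality fails and n_0 ≥ 16. We prove 2·3^N ≥ 48N^5 - 6N for all N ≥ 16.
For the base case N = 16: 2·3^N = 86093442 and 48N^5 - 6N = 50331552, so 86093442 ≥ 50331552.
Inductive step: suppose the statement holds for some j ≥ 16, so 2·3^j ≥ 48j^5 - 6j.
Then 2·3^(j + 1) = 3·(2·3^j) ≥ 3·(48j^5 - 6j).
Also, for j ≥ 16 we have 3·(48j^5 - 6j) ≥ 48(j+1)^5 - 6(j+1), since 3·(48j^5 - 6j) − (48(j+1)^5 - 6(j+1)) = 96j^5 - 240j^4 - 480j^3 - 480j^2 - 252j - 42, which is nonnegative for all j ≥ 16.
Combining, 2·3^(j + 1) ≥ 48(j+1)^5 - 6(j+1).
By induction, the statement is established for all N ≥ 16.
Hence the smallest such n_0 is 16.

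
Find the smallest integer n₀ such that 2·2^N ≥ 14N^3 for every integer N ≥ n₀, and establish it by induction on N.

n₀ = 15

At N = 14: 32768 < 38416, so the inequality fails and n₀ ≥ 15. We prove 2·2^N ≥ 14N^3 for all N ≥ 15.
Base case (N = 15): 2·2^N = 65536 and 14N^3 = 47250, so 65536 ≥ 47250.
Inductive step: assume the claim holds for N = k, so 2·2^k ≥ 14k^3.
Then 2·2^(k + 1) = 2·(2·2^k) ≥ 2·(14k^3).
Also, for k ≥ 15 we have 2·(14k^3) ≥ 14(k+1)^3, since 2 ≥ (1 + 1/k)^3 for all k ≥ 15.
Combining, 2·2^(k + 1) ≥ 14(k+1)^3.
By induction, the statement is established for all N ≥ 15.
Hence the smallest such n₀ is 15.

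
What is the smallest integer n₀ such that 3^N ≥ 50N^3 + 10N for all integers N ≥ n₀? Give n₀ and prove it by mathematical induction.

At N = 9: 19683 < 36540, so the inequality fails and n₀ ≥ 10. We prove 3^N ≥ 50N^3 + 10N for all N ≥ 10.
Base step (N = 10): 3^N = 59049 and 50N^3 + 10N = 50100, so 59049 ≥ 50100.
Inductive step: suppose the statement holds for some i ≥ 10, so 3^i ≥ 50i^3 + 10i.
Then 3^(i + 1) = 3·(3^i) ≥ 3·(50i^3 + 10i).
Also, for i ≥ 10 we have 3·(50i^3 + 10i) ≥ 50(i+1)^3 + 10(i+1), since 3·(50i^3 + 10i) − (50(i+1)^3 + 10(i+1)) = 100i^3 - 150i^2 - 130i - 60, which is nonnegative for all i ≥ 10.
Combining, 3^(i + 1) ≥ 50(i+1)^3 + 10(i+1).
Hence, by induction on N, the claim holds for every N ≥ 10.
Hence the smallest such n₀ is 10.

n₀ = 10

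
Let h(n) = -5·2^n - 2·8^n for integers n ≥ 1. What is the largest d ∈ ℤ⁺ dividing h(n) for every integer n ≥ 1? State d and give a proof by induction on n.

Computing the first values: h(1) = -26 and h(2) = -148; gcd(-26, -148) = 2, so d ≤ 2.
We prove 2 | -5·2^n - 2·8^n for all n ≥ 1 by induction on n.
For the base case n = 1: h(1) = -26 = 2·(-13), so 2 | h(1).
Inductive step: suppose the statement holds for some k ≥ 1, i.e. 2 | h(k). Then
h(k+1) − 8·h(k) = (-5·2^(k+1) - 2·8^(k+1)) − 8·(-5·2^k - 2·8^k) = (-5)·2^k·(2 − 8) = (30)·2^k. Since 2 | h(k) by the inductive hypothesis, 2 | 8·h(k); and 2 | 30 since 30 = 2·15. Therefore 2 | h(k+1).
Hence, by induction on n, the claim holds for every n ≥ 1.
Therefore the largest such d is 2.

d = 2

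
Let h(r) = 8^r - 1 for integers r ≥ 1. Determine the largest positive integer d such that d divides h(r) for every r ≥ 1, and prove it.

Computing the first values: h(1) = 7 and h(2) = 63; gcd(7, 63) = 7, so d ≤ 7.
We prove 7 | 8^r - 1 for all r ≥ 1 by induction on r.
For the base case r = 1: h(1) = 7 = 7·(1), so 7 | h(1).
Suppose the result is true for r = i, i.e. 7 | h(i). Then
8^{i+1} − 1^{i+1} = 8·8^i − 1·1^i = 8·(8^i − 1^i) + (7)·1^i. The first term is divisible by 7 by the inductive hypothesis, and the second term (7)·1^i is divisible by 7 since 7 | 7. Hence 7 | h(i+1).
This completes the induction.
Therefore the largest such d is 7.

d = 7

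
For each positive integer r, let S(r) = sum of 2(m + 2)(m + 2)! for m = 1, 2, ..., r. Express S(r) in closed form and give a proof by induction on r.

We claim S(r) = 2(r + 3)! - 12 for all r ≥ 1.
For the base case r = 1: S(1) = 36, and the closed form gives 36. They agree.
Inductive step: assume the claim holds for r = m, so S(m) = 2(m + 3)! - 12.
Then S(m+1) = S(m) + (2(m + 3)(m + 3)!) = (2(m + 3)! - 12) + (2(m + 3)(m + 3)!).
Simplifying, S(m+1) = 2((m+1) + 3)! - 12,
which is the closed form with r = m+1.
Hence, by induction on r, the claim holds for every r ≥ 1.

S(r) = 2(r + 3)! - 12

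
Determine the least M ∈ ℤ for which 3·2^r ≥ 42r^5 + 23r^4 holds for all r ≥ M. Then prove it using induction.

M = 28

At r = 27: 402653184 < 614877237, so the inequality fails and M ≥ 28. We prove 3·2^r ≥ 42r^5 + 23r^4 for all r ≥ 28.
Base case (r = 28): 3·2^r = 805306368 and 42r^5 + 23r^4 = 736972544, so 805306368 ≥ 736972544.
Suppose the result is true for r = j, so 3·2^j ≥ 42j^5 + 23j^4.
Then 3·2^(j + 1) = 2·(3·2^j) ≥ 2·(42j^5 + 23j^4).
Also, for j ≥ 28 we have 2·(42j^5 + 23j^4) ≥ 42(j+1)^5 + 23(j+1)^4, since 2·(42j^5 + 23j^4) − (42(j+1)^5 + 23(j+1)^4) = 42j^5 - 187j^4 - 512j^3 - 558j^2 - 302j - 65, which is nonnegative for all j ≥ 28.
Combining, 3·2^(j + 1) ≥ 42(j+1)^5 + 23(j+1)^4.
By induction, the statement is established for all r ≥ 28.
Hence the smallest such M is 28.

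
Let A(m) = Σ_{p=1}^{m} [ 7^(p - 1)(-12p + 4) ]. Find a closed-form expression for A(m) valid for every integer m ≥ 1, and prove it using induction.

We claim A(m) = 7^m(-2m + 1) - 1 for all m ≥ 1.
When m = 1: A(1) = -8, and the closed form gives -8. They agree.
Inductive step: suppose the statement holds for some p ≥ 1, so A(p) = 7^p(-2p + 1) - 1.
Then A(p+1) = A(p) + (7^p(-12p - 8)) = (7^p(-2p + 1) - 1) + (7^p(-12p - 8)).
Simplifying, A(p+1) = -14·7^p·p - 7·7^p - 1 = 7^(p+1)(-2(p+1) + 1) - 1,
which is the closed form with m = p+1.
By the principle of mathematical induction, the result holds for all m ≥ 1.

A(m) = 7^m(-2m + 1) - 1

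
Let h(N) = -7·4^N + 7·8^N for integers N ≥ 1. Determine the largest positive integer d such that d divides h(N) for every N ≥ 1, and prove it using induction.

Computing the first values: h(1) = 28 and h(2) = 336; gcd(28, 336) = 28, so d ≤ 28.
We prove 28 | -7·4^N + 7·8^N for all N ≥ 1 by induction on N.
Base step (N = 1): h(1) = 28 = 28·(1), so 28 | h(1).
Suppose the result is true for N = r, i.e. 28 | h(r). Then
h(r+1) − 8·h(r) = (-7·4^(r+1) + 7·8^(r+1)) − 8·(-7·4^r + 7·8^r) = (-7)·4^r·(4 − 8) = (28)·4^r. Since 28 | h(r) by the inductive hypothesis, 28 | 8·h(r); and 28 | 28 since 28 = 28·1. Therefore 28 | h(r+1).
Hence, by induction on N, the claim holds for every N ≥ 1.
Therefore the largest such d is 28.

d = 28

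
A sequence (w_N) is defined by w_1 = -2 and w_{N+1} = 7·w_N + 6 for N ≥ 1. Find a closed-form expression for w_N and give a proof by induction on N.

Computing the first terms: w_1 = -2, w_2 = -8, w_3 = -50. This suggests w_N = -7^(N - 1) - 1.
Base case (N = 1): the formula gives -2 = -2 = w_1.
Inductive step: suppose the statement holds for some m ≥ 1, so w_m = -7^(m - 1) - 1.
Then w_{m+1} = 7·w_m + 6 = 7·(-7^(m - 1) - 1) + 6 = -7^m - 1 = -7^((m+1) - 1) - 1,
which is the claimed formula at N = m+1.
Hence, by induction on N, the claim holds for every N ≥ 1.

w_N = -7^(N - 1) - 1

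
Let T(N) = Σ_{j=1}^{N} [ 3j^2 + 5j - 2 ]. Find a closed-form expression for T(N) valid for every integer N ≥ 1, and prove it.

We claim T(N) = N(N^2 + 4N + 1) for all N ≥ 1.
For the base case N = 1: T(1) = 6, and the closed form gives 6. They agree.
Inductive step: assume the claim holds for N = j, so T(j) = j(j^2 + 4j + 1).
Then T(j+1) = T(j) + (3j^2 + 11j + 6) = (j(j^2 + 4j + 1)) + (3j^2 + 11j + 6).
Simplifying, T(j+1) = (j + 1)(j^2 + 6j + 6) = (j+1)((j+1)^2 + 4(j+1) + 1),
which is the closed form with N = j+1.
This completes the induction.

T(N) = N(N^2 + 4N + 1)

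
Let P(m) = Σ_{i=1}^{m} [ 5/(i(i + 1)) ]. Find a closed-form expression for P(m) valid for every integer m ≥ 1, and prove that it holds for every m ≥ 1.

We claim P(m) = 5m/(m + 1) for all m ≥ 1.
Base case (m = 1): P(1) = 5/2, and the closed form gives 5/2. They agree.
Inductive step: suppose the statement holds for some i ≥ 1, so P(i) = 5i/(i + 1).
Then P(i+1) = P(i) + (5/((i + 1)(i + 2))) = (5i/(i + 1)) + (5/((i + 1)(i + 2))).
Simplifying, P(i+1) = 5(i + 1)/(i + 2) = 5(i+1)/((i+1) + 1),
which is the closed form with m = i+1.
By the principle of mathematical induction, the result holds for all m ≥ 1.

P(m) = 5m/(m + 1)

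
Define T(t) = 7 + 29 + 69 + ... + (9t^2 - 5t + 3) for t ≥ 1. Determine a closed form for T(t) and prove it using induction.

We claim T(t) = t(3t^2 + 2t + 2) for all t ≥ 1.
Base step (t = 1): T(1) = 7, and the closed form gives 7. They agree.
Inductive step: suppose the statement holds for some k ≥ 1, so T(k) = k(3k^2 + 2k + 2).
Then T(k+1) = T(k) + (9k^2 + 13k + 7) = (k(3k^2 + 2k + 2)) + (9k^2 + 13k + 7).
Simplifying, T(k+1) = (k + 1)(3k^2 + 8k + 7) = (k+1)(3(k+1)^2 + 2(k+1) + 2),
which is the closed form with t = k+1.
Hence, by induction on t, the claim holds for every t ≥ 1.

T(t) = t(3t^2 + 2t + 2)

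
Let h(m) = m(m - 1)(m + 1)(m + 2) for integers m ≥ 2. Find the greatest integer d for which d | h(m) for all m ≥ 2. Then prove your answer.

Computing the first values: h(2) = 24 and h(3) = 120; gcd(24, 120) = 24, so d ≤ 24.
We prove 24 | m(m - 1)(m + 1)(m + 2) for all m ≥ 2 by induction on m.
Base case (m = 2): h(2) = 24 = 24·(1), so 24 | h(2).
Inductive step: assume the claim holds for m = r, i.e. 24 | h(r). Then
h(r+1) − h(r) = r·(r+1)·(r+2)·(r+3) − (r-1)·r·(r+1)·(r+2) = r·(r+1)·(r+2)·[(r+3) − (r-1)] = 4·r·(r+1)·(r+2). The product of 3 consecutive integers is divisible by (3)! = 6, so h(r+1) − h(r) is divisible by 4·6 = 24. By the inductive hypothesis 24 | h(r), hence 24 | h(r+1).
Hence, by induction on m, the claim holds for every m ≥ 2.
Therefore the largest such d is 24.

d = 24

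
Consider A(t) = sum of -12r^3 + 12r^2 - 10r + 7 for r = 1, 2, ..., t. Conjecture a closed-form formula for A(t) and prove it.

A(t) = -t(3t^3 + 2t^2 + 2t - 4)

We claim A(t) = -t(3t^3 + 2t^2 + 2t - 4) for all t ≥ 1.
For the base case t = 1: A(1) = -3, and the closed form gives -3. They agree.
Suppose the result is true for t = r, so A(r) = r(-3r^3 - 2r^2 - 2r + 4).
Then A(r+1) = A(r) + (-12r^3 - 24r^2 - 22r - 3) = (r(-3r^3 - 2r^2 - 2r + 4)) + (-12r^3 - 24r^2 - 22r - 3).
Simplifying, A(r+1) = -(r + 1)(3r^3 + 11r^2 + 15r + 3) = -(r+1)(3(r+1)^3 + 2(r+1)^2 + 2(r+1) - 4),
which is the closed form with t = r+1.
By induction, the statement is established for all t ≥ 1.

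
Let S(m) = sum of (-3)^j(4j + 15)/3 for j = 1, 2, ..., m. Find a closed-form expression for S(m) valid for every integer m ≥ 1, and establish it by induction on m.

S(m) = (-3)^m(m + 4) - 4

We claim S(m) = (-3)^m(m + 4) - 4 for all m ≥ 1.
Base case (m = 1): S(1) = -19, and the closed form gives -19. They agree.
Suppose the result is true for m = j, so S(j) = (-3)^j(j + 4) - 4.
Then S(j+1) = S(j) + ((-3)^j(-4j - 19)) = ((-3)^j(j + 4) - 4) + ((-3)^j(-4j - 19)).
Simplifying, S(j+1) = -3(-3)^j·j - 15(-3)^j - 4 = (-3)^(j+1)((j+1) + 4) - 4,
which is the closed form with m = j+1.
By induction, the statement is established for all m ≥ 1.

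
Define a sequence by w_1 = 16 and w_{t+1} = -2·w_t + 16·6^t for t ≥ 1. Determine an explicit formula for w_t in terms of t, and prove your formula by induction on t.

Computing the first terms: w_1 = 16, w_2 = 64, w_3 = 448. This suggests w_t = (-2)^(t + 1) + 2·6^t.
Base case (t = 1): the formula gives 16 = 16 = w_1.
Inductive step: suppose the statement holds for some k ≥ 1, so w_k = (-2)^(k + 1) + 2·6^k.
Then w_{k+1} = -2·w_k + 16·6^k = -2·((-2)^(k + 1) + 2·6^k) + 16·6^k = (-2)^(k + 2) + 2·6^(k + 1) = (-2)^((k+1) + 1) + 2·6^(k+1),
which is the claimed formula at t = k+1.
Hence, by induction on t, the claim holds for every t ≥ 1.

w_t = (-2)^(t + 1) + 2·6^t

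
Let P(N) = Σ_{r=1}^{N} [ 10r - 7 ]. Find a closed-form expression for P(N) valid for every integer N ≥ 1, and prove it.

P(N) = N(5N - 2)

We claim P(N) = N(5N - 2) for all N ≥ 1.
For the base case N = 1: P(1) = 3, and the closed form gives 3. They agree.
Suppose the result is true for N = r, so P(r) = r(5r - 2).
Then P(r+1) = P(r) + (10r + 3) = (r(5r - 2)) + (10r + 3).
Simplifying, P(r+1) = (r + 1)(5r + 3) = (r+1)(5(r+1) - 2),
which is the closed form with N = r+1.
This completes the induction.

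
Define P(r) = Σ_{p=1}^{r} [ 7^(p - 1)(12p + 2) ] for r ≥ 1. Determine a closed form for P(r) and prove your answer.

We claim P(r) = 2·7^r·r for all r ≥ 1.
When r = 1: P(1) = 14, and the closed form gives 14. They agree.
For the inductive step, assume it holds for an arbitrary p ≥ 1, so P(p) = 2·7^p·p.
Then P(p+1) = P(p) + (7^p(12p + 14)) = (2·7^p·p) + (7^p(12p + 14)).
Simplifying, P(p+1) = 14·7^p(p + 1) = 2·7^(p+1)·(p+1),
which is the closed form with r = p+1.
By induction, the statement is established for all r ≥ 1.

P(r) = 2·7^r·r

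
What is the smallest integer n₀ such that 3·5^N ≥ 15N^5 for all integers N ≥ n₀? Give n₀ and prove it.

n₀ = 8

At N = 7: 234375 < 252105, so the inequality fails and n₀ ≥ 8. We prove 3·5^N ≥ 15N^5 for all N ≥ 8.
Base case (N = 8): 3·5^N = 1171875 and 15N^5 = 491520, so 1171875 ≥ 491520.
Inductive step: assume the claim holds for N = m, so 3·5^m ≥ 15m^5.
Then 3·5^(m + 1) = 5·(3·5^m) ≥ 5·(15m^5).
Also, for m ≥ 8 we have 5·(15m^5) ≥ 15(m+1)^5, since 5 ≥ (1 + 1/m)^5 for all m ≥ 8.
Combining, 3·5^(m + 1) ≥ 15(m+1)^5.
Hence, by induction on N, the claim holds for every N ≥ 8.
Hence the smallest such n₀ is 8.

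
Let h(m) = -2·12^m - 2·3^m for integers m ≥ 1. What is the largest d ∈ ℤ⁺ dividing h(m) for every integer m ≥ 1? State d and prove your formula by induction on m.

d = 6

Computing the first values: h(1) = -30 and h(2) = -306; gcd(-30, -306) = 6, so d ≤ 6.
We prove 6 | -2·12^m - 2·3^m for all m ≥ 1 by induction on m.
Base case (m = 1): h(1) = -30 = 6·(-5), so 6 | h(1).
Suppose the result is true for m = i, i.e. 6 | h(i). Then
h(i+1) − 12·h(i) = (-2·12^(i+1) - 2·3^(i+1)) − 12·(-2·12^i - 2·3^i) = (-2)·3^i·(3 − 12) = (18)·3^i. Since 6 | h(i) by the inductive hypothesis, 6 | 12·h(i); and 6 | 18 since 18 = 6·3. Therefore 6 | h(i+1).
Hence, by induction on m, the claim holds for every m ≥ 1.
Therefore the largest such d is 6.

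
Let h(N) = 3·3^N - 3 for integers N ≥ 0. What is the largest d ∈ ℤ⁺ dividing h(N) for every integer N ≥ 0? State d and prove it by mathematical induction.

d = 6

Computing the first values: h(0) = 0 and h(1) = 6; gcd(0, 6) = 6, so d ≤ 6.
We prove 6 | 3·3^N - 3 for all N ≥ 0 by induction on N.
For the base case N = 0: h(0) = 0 = 6·(0), so 6 | h(0).
For the inductive step, assume it holds for an arbitrary i ≥ 0, i.e. 6 | h(i). Then
h(i+1) = 3·3^(i+1) - 3 = 3·(3·3^i - 3) + 6 = 3·h(i) + 6. The first term is divisible by 6 by the inductive hypothesis, and 6 is divisible by 6. Hence 6 | h(i+1).
By the principle of mathematical induction, the result holds for all N ≥ 0.
Therefore the largest such d is 6.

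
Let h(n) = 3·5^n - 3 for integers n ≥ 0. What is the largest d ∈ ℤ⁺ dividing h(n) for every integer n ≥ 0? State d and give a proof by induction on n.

d = 12

Computing the first values: h(0) = 0 and h(1) = 12; gcd(0, 12) = 12, so d ≤ 12.
We prove 12 | 3·5^n - 3 for all n ≥ 0 by induction on n.
When n = 0: h(0) = 0 = 12·(0), so 12 | h(0).
Inductive step: suppose the statement holds for some j ≥ 0, i.e. 12 | h(j). Then
h(j+1) = 3·5^(j+1) - 3 = 5·(3·5^j - 3) + 12 = 5·h(j) + 12. The first term is divisible by 12 by the inductive hypothesis, and 12 is divisible by 12. Hence 12 | h(j+1).
By induction, the statement is established for all n ≥ 0.
Therefore the largest such d is 12.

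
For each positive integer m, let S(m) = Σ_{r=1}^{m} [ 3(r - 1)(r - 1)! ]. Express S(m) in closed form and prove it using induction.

We claim S(m) = 3m! - 3 for all m ≥ 1.
For the base case m = 1: S(1) = 0, and the closed form gives 0. They agree.
Inductive step: suppose the statement holds for some r ≥ 1, so S(r) = 3r! - 3.
Then S(r+1) = S(r) + (3r·r!) = (3r! - 3) + (3r·r!).
Simplifying, S(r+1) = 3(r+1)! - 3,
which is the closed form with m = r+1.
Hence, by induction on m, the claim holds for every m ≥ 1.

S(m) = 3m! - 3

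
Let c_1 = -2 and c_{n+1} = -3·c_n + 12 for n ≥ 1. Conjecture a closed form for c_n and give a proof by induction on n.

c_n = -5(-3)^(n - 1) + 3

Computing the first terms: c_1 = -2, c_2 = 18, c_3 = -42. This suggests c_n = -5(-3)^(n - 1) + 3.
When n = 1: the formula gives -2 = -2 = c_1.
For the inductive step, assume it holds for an arbitrary r ≥ 1, so c_r = -5(-3)^(r - 1) + 3.
Then c_{r+1} = -3·c_r + 12 = -3·(-5(-3)^(r - 1) + 3) + 12 = -5(-3)^r + 3 = -5(-3)^((r+1) - 1) + 3,
which is the claimed formula at n = r+1.
Hence, by induction on n, the claim holds for every n ≥ 1.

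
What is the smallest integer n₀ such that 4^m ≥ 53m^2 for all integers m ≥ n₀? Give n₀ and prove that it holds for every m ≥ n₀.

n₀ = 6

At m = 5: 1024 < 1325, so the inequality fails and n₀ ≥ 6. We prove 4^m ≥ 53m^2 for all m ≥ 6.
Base step (m = 6): 4^m = 4096 and 53m^2 = 1908, so 4096 ≥ 1908.
Inductive step: assume the claim holds for m = p, so 4^p ≥ 53p^2.
Then 4^(p + 1) = 4·(4^p) ≥ 4·(53p^2).
Also, for p ≥ 6 we have 4·(53p^2) ≥ 53(p+1)^2, since 4 ≥ (1 + 1/p)^2 for all p ≥ 6.
Combining, 4^(p + 1) ≥ 53(p+1)^2.
This completes the induction.
Hence the smallest such n₀ is 6.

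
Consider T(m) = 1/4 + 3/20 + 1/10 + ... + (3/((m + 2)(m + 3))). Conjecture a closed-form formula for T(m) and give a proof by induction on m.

T(m) = m/(m + 3)

We claim T(m) = m/(m + 3) for all m ≥ 1.
For the base case m = 1: T(1) = 1/4, and the closed form gives 1/4. They agree.
Suppose the result is true for m = r, so T(r) = r/(r + 3).
Then T(r+1) = T(r) + (3/((r + 3)(r + 4))) = (r/(r + 3)) + (3/((r + 3)(r + 4))).
Simplifying, T(r+1) = (r + 1)/(r + 4) = (r+1)/((r+1) + 3),
which is the closed form with m = r+1.
By induction, the statement is established for all m ≥ 1.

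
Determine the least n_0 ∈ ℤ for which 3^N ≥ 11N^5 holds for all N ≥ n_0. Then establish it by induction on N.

n_0 = 15

At N = 14: 4782969 < 5916064, so the inequality fails and n_0 ≥ 15. We prove 3^N ≥ 11N^5 for all N ≥ 15.
When N = 15: 3^N = 14348907 and 11N^5 = 8353125, so 14348907 ≥ 8353125.
For the inductive step, assume it holds for an arbitrary i ≥ 15, so 3^i ≥ 11i^5.
Then 3^(i + 1) = 3·(3^i) ≥ 3·(11i^5).
Also, for i ≥ 15 we have 3·(11i^5) ≥ 11(i+1)^5, since 3 ≥ (1 + 1/i)^5 for all i ≥ 15.
Combining, 3^(i + 1) ≥ 11(i+1)^5.
This completes the induction.
Hence the smallest such n_0 is 15.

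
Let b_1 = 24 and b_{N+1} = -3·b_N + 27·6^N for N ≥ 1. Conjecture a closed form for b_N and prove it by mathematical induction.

b_N = -2(-3)^N + 3·6^N

Computing the first terms: b_1 = 24, b_2 = 90, b_3 = 702. This suggests b_N = -2(-3)^N + 3·6^N.
For the base case N = 1: the formula gives 24 = 24 = b_1.
Inductive step: suppose the statement holds for some k ≥ 1, so b_k = -2(-3)^k + 3·6^k.
Then b_{k+1} = -3·b_k + 27·6^k = -3·(-2(-3)^k + 3·6^k) + 27·6^k = -2(-3)^(k + 1) + 3·6^(k + 1),
which is the claimed formula at N = k+1.
By induction, the statement is established for all N ≥ 1.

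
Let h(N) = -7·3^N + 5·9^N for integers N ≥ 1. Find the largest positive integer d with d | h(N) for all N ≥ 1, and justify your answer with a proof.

Computing the first values: h(1) = 24 and h(2) = 342; gcd(24, 342) = 6, so d ≤ 6.
We prove 6 | -7·3^N + 5·9^N for all N ≥ 1 by induction on N.
Base case (N = 1): h(1) = 24 = 6·(4), so 6 | h(1).
For the inductive step, assume it holds for an arbitrary m ≥ 1, i.e. 6 | h(m). Then
h(m+1) − 9·h(m) = (-7·3^(m+1) + 5·9^(m+1)) − 9·(-7·3^m + 5·9^m) = (-7)·3^m·(3 − 9) = (42)·3^m. Since 6 | h(m) by the inductive hypothesis, 6 | 9·h(m); and 6 | 42 since 42 = 6·7. Therefore 6 | h(m+1).
By the principle of mathematical induction, the result holds for all N ≥ 1.
Therefore the largest such d is 6.

d = 6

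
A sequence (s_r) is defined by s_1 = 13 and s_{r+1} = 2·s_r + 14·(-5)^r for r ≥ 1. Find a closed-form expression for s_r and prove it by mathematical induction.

Computing the first terms: s_1 = 13, s_2 = -44, s_3 = 262. This suggests s_r = -2(-5)^r + 3·2^(r - 1).
When r = 1: the formula gives 13 = 13 = s_1.
Inductive step: assume the claim holds for r = i, so s_i = -2(-5)^i + 3·2^(i - 1).
Then s_{i+1} = 2·s_i + 14·(-5)^i = 2·(-2(-5)^i + 3·2^(i - 1)) + 14·(-5)^i = -2(-5)^(i + 1) + 3·2^i = -2(-5)^(i+1) + 3·2^((i+1) - 1),
which is the claimed formula at r = i+1.
Hence, by induction on r, the claim holds for every r ≥ 1.

s_r = -2(-5)^r + 3·2^(r - 1)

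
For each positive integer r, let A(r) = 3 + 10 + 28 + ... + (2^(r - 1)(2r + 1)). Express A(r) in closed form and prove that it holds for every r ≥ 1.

We claim A(r) = 2^r(2r - 1) + 1 for all r ≥ 1.
For the base case r = 1: A(1) = 3, and the closed form gives 3. They agree.
For the inductive step, assume it holds for an arbitrary m ≥ 1, so A(m) = 2^m(2m - 1) + 1.
Then A(m+1) = A(m) + (2^m(2m + 3)) = (2^m(2m - 1) + 1) + (2^m(2m + 3)).
Simplifying, A(m+1) = 2^(m + 1) + 2^(m + 2)m + 1 = 2^(m+1)(2(m+1) - 1) + 1,
which is the closed form with r = m+1.
This completes the induction.

A(r) = 2^r(2r - 1) + 1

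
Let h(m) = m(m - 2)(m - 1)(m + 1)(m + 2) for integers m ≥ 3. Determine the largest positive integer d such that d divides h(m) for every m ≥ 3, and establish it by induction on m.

Computing the first values: h(3) = 120 and h(4) = 720; gcd(120, 720) = 120, so d ≤ 120.
We prove 120 | m(m - 2)(m - 1)(m + 1)(m + 2) for all m ≥ 3 by induction on m.
For the base case m = 3: h(3) = 120 = 120·(1), so 120 | h(3).
Inductive step: suppose the statement holds for some r ≥ 3, i.e. 120 | h(r). Then
h(r+1) − h(r) = (r-1)·r·(r+1)·(r+2)·(r+3) − (r-2)·(r-1)·r·(r+1)·(r+2) = (r-1)·r·(r+1)·(r+2)·[(r+3) − (r-2)] = 5·(r-1)·r·(r+1)·(r+2). The product of 4 consecutive integers is divisible by (4)! = 24, so h(r+1) − h(r) is divisible by 5·24 = 120. By the inductive hypothesis 120 | h(r), hence 120 | h(r+1).
By the principle of mathematical induction, the result holds for all m ≥ 3.
Therefore the largest such d is 120.

d = 120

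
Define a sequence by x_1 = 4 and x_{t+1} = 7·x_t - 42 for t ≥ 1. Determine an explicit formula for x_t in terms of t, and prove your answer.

Computing the first terms: x_1 = 4, x_2 = -14, x_3 = -140. This suggests x_t = -3·7^(t - 1) + 7.
Base step (t = 1): the formula gives 4 = 4 = x_1.
Suppose the result is true for t = i, so x_i = -3·7^(i - 1) + 7.
Then x_{i+1} = 7·x_i - 42 = 7·(-3·7^(i - 1) + 7) - 42 = -3·7^i + 7 = -3·7^((i+1) - 1) + 7,
which is the claimed formula at t = i+1.
By induction, the statement is established for all t ≥ 1.

x_t = -3·7^(t - 1) + 7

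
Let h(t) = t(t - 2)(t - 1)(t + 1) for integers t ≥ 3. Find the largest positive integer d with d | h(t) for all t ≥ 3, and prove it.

Computing the first values: h(3) = 24 and h(4) = 120; gcd(24, 120) = 24, so d ≤ 24.
We prove 24 | t(t - 2)(t - 1)(t + 1) for all t ≥ 3 by induction on t.
For the base case t = 3: h(3) = 24 = 24·(1), so 24 | h(3).
For the inductive step, assume it holds for an arbitrary p ≥ 3, i.e. 24 | h(p). Then
h(p+1) − h(p) = (p-1)·p·(p+1)·(p+2) − (p-2)·(p-1)·p·(p+1) = (p-1)·p·(p+1)·[(p+2) − (p-2)] = 4·(p-1)·p·(p+1). The product of 3 consecutive integers is divisible by (3)! = 6, so h(p+1) − h(p) is divisible by 4·6 = 24. By the inductive hypothesis 24 | h(p), hence 24 | h(p+1).
By the principle of mathematical induction, the result holds for all t ≥ 3.
Therefore the largest such d is 24.

d = 24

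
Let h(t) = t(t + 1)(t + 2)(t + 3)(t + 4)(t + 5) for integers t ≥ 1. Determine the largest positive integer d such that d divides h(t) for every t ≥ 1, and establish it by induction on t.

Computing the first values: h(1) = 720 and h(2) = 5040; gcd(720, 5040) = 720, so d ≤ 720.
We prove 720 | t(t + 1)(t + 2)(t + 3)(t + 4)(t + 5) for all t ≥ 1 by induction on t.
Base case (t = 1): h(1) = 720 = 720·(1), so 720 | h(1).
Inductive step: assume the claim holds for t = i, i.e. 720 | h(i). Then
h(i+1) − h(i) = (i+1)·(i+2)·(i+3)·(i+4)·(i+5)·(i+6) − i·(i+1)·(i+2)·(i+3)·(i+4)·(i+5) = (i+1)·(i+2)·(i+3)·(i+4)·(i+5)·[(i+6) − i] = 6·(i+1)·(i+2)·(i+3)·(i+4)·(i+5). The product of 5 consecutive integers is divisible by (5)! = 120, so h(i+1) − h(i) is divisible by 6·120 = 720. By the inductive hypothesis 720 | h(i), hence 720 | h(i+1).
This completes the induction.
Therefore the largest such d is 720.

d = 720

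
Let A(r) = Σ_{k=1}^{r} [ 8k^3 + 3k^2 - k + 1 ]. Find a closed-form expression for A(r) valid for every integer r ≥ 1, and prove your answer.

We claim A(r) = r(2r^3 + 5r^2 + 3r + 1) for all r ≥ 1.
Base case (r = 1): A(1) = 11, and the closed form gives 11. They agree.
For the inductive step, assume it holds for an arbitrary k ≥ 1, so A(k) = k(2k^3 + 5k^2 + 3k + 1).
Then A(k+1) = A(k) + (-k + 8(k + 1)^3 + 3(k + 1)^2) = (k(2k^3 + 5k^2 + 3k + 1)) + (-k + 8(k + 1)^3 + 3(k + 1)^2).
Simplifying, A(k+1) = (k + 1)(2k^3 + 11k^2 + 19k + 11) = (k+1)(2(k+1)^3 + 5(k+1)^2 + 3(k+1) + 1),
which is the closed form with r = k+1.
Hence, by induction on r, the claim holds for every r ≥ 1.

A(r) = r(2r^3 + 5r^2 + 3r + 1)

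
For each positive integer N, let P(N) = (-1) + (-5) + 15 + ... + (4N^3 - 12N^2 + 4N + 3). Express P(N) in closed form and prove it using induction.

P(N) = N(N^3 - 2N^2 - 3N + 3)

We claim P(N) = N(N^3 - 2N^2 - 3N + 3) for all N ≥ 1.
When N = 1: P(1) = -1, and the closed form gives -1. They agree.
Inductive step: suppose the statement holds for some r ≥ 1, so P(r) = r(r^3 - 2r^2 - 3r + 3).
Then P(r+1) = P(r) + (4r^3 - 8r - 1) = (r(r^3 - 2r^2 - 3r + 3)) + (4r^3 - 8r - 1).
Simplifying, P(r+1) = (r + 1)(r^3 + r^2 - 4r - 1) = (r+1)((r+1)^3 - 2(r+1)^2 - 3(r+1) + 3),
which is the closed form with N = r+1.
By induction, the statement is established for all N ≥ 1.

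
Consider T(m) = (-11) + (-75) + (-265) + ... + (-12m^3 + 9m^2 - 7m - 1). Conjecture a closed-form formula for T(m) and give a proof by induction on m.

We claim T(m) = -m(3m^3 + 3m^2 + 2m + 3) for all m ≥ 1.
Base case (m = 1): T(1) = -11, and the closed form gives -11. They agree.
Inductive step: suppose the statement holds for some i ≥ 1, so T(i) = i(-3i^3 - 3i^2 - 2i - 3).
Then T(i+1) = T(i) + (-12i^3 - 27i^2 - 25i - 11) = (i(-3i^3 - 3i^2 - 2i - 3)) + (-12i^3 - 27i^2 - 25i - 11).
Simplifying, T(i+1) = -(i + 1)(3i^3 + 12i^2 + 17i + 11) = -(i+1)(3(i+1)^3 + 3(i+1)^2 + 2(i+1) + 3),
which is the closed form with m = i+1.
By the principle of mathematical induction, the result holds for all m ≥ 1.

T(m) = -m(3m^3 + 3m^2 + 2m + 3)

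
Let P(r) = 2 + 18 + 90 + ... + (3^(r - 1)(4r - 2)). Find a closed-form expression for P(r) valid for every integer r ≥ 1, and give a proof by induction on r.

We claim P(r) = 2·3^r(r - 1) + 2 for all r ≥ 1.
Base case (r = 1): P(1) = 2, and the closed form gives 2. They agree.
For the inductive step, assume it holds for an arbitrary j ≥ 1, so P(j) = 2·3^j(j - 1) + 2.
Then P(j+1) = P(j) + (3^j(4j + 2)) = (2·3^j(j - 1) + 2) + (3^j(4j + 2)).
Simplifying, P(j+1) = 6·3^j·j + 2 = 2·3^(j+1)((j+1) - 1) + 2,
which is the closed form with r = j+1.
This completes the induction.

P(r) = 2·3^r(r - 1) + 2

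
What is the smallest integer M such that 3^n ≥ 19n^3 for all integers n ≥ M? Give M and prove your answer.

M = 9

At n = 8: 6561 < 9728, so the inequality fails and M ≥ 9. We prove 3^n ≥ 19n^3 for all n ≥ 9.
When n = 9: 3^n = 19683 and 19n^3 = 13851, so 19683 ≥ 13851.
Inductive step: assume the claim holds for n = j, so 3^j ≥ 19j^3.
Then 3^(j + 1) = 3·(3^j) ≥ 3·(19j^3).
Also, for j ≥ 9 we have 3·(19j^3) ≥ 19(j+1)^3, since 3 ≥ (1 + 1/j)^3 for all j ≥ 9.
Combining, 3^(j + 1) ≥ 19(j+1)^3.
Hence, by induction on n, the claim holds for every n ≥ 9.
Hence the smallest such M is 9.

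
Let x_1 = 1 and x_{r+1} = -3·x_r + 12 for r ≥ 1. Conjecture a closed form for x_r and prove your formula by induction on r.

Computing the first terms: x_1 = 1, x_2 = 9, x_3 = -15. This suggests x_r = -2(-3)^(r - 1) + 3.
When r = 1: the formula gives 1 = 1 = x_1.
For the inductive step, assume it holds for an arbitrary i ≥ 1, so x_i = -2(-3)^(i - 1) + 3.
Then x_{i+1} = -3·x_i + 12 = -3·(-2(-3)^(i - 1) + 3) + 12 = -2(-3)^i + 3 = -2(-3)^((i+1) - 1) + 3,
which is the claimed formula at r = i+1.
By induction, the statement is established for all r ≥ 1.

x_r = -2(-3)^(r - 1) + 3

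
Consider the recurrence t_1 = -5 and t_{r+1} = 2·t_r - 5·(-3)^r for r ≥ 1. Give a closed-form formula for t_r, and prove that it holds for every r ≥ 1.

Computing the first terms: t_1 = -5, t_2 = 5, t_3 = -35. This suggests t_r = (-3)^r - 2^r.
Base step (r = 1): the formula gives -5 = -5 = t_1.
Inductive step: assume the claim holds for r = k, so t_k = (-3)^k - 2^k.
Then t_{k+1} = 2·t_k - 5·(-3)^k = 2·((-3)^k - 2^k) - 5·(-3)^k = (-3)^(k + 1) - 2^(k + 1),
which is the claimed formula at r = k+1.
Hence, by induction on r, the claim holds for every r ≥ 1.

t_r = (-3)^r - 2^r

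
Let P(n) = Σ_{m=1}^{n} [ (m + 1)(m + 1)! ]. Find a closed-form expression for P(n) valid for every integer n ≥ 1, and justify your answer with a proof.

P(n) = (n + 2)! - 2

We claim P(n) = (n + 2)! - 2 for all n ≥ 1.
When n = 1: P(1) = 4, and the closed form gives 4. They agree.
Inductive step: assume the claim holds for n = m, so P(m) = (m + 2)! - 2.
Then P(m+1) = P(m) + ((m + 2)(m + 2)!) = ((m + 2)! - 2) + ((m + 2)(m + 2)!).
Simplifying, P(m+1) = ((m+1) + 2)! - 2,
which is the closed form with n = m+1.
This completes the induction.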